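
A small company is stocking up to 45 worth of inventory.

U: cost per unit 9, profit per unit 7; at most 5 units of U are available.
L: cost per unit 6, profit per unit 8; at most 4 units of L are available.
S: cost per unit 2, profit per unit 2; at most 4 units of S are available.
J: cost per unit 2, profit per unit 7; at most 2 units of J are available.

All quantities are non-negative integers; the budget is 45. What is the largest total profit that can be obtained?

61

J has the best ratio (7/2); taking only J gives at most 2×7 = 14 (stopped by the supply cap of 2).
Mixing does better — 1×U, 4×L, 4×S, and 2×J: cost 45 ≤ 45, profit 1·7 + 4·8 + 4·2 + 2·7 = 61.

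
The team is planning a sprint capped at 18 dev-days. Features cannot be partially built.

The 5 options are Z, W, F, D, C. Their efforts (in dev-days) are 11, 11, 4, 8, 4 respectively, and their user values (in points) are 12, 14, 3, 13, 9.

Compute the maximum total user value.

Take F, D, and C: effort 4 + 8 + 4 = 16 ≤ 18, user value 3 + 13 + 9 = 25.
No other feasible combination does better.

25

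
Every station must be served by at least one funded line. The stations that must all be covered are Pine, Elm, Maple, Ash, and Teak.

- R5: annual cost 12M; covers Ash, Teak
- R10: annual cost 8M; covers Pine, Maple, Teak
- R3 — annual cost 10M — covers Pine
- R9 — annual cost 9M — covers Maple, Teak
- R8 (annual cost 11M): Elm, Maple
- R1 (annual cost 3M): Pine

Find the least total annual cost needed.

The greedy cost-per-new-station heuristic would pick R10, R8, and R5 for 31, but a cheaper cover exists.
Choose R5, R8, and R1: together they cover Pine, Elm, Maple, Ash, Teak — every station.
Total annual cost: 12 + 11 + 3 = 26.
No cover costs less than 26.

26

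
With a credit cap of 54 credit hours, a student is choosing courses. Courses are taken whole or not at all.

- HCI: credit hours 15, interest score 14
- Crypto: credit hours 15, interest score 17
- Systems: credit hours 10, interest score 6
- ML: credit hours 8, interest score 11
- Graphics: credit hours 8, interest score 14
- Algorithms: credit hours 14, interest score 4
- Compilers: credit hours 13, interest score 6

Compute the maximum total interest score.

56

Crypto + Systems + ML + Graphics + Compilers: credit hours 15 + 10 + 8 + 8 + 13 = 54 ≤ 54, interest score 17 + 6 + 11 + 14 + 6 = 54.
HCI + Crypto + ML + Graphics: credit hours 15 + 15 + 8 + 8 = 46 ≤ 54, interest score 14 + 17 + 11 + 14 = 56.
HCI + Crypto + Systems + Graphics: credit hours 15 + 15 + 10 + 8 = 48 ≤ 54, interest score 14 + 17 + 6 + 14 = 51.
Best is HCI, Crypto, ML, and Graphics with total interest score 56.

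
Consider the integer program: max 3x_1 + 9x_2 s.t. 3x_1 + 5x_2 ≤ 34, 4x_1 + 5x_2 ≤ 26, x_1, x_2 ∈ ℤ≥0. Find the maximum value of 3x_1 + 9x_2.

45

Relaxing integrality, the LP optimum is 46.80 at (x_1,x_2) = (0, 5.2), which is not an integer point.
(x_1,x_2)=(0,5): 3·0+5·5=25≤34, 4·0+5·5=25≤26, objective 45.
(x_1,x_2)=(1,4): 3·1+5·4=23≤34, 4·1+5·4=24≤26, objective 39.
(x_1,x_2)=(0,4): 3·0+5·4=20≤34, 4·0+5·4=20≤26, objective 36.
Maximum is 45 at (x_1,x_2)=(0,5).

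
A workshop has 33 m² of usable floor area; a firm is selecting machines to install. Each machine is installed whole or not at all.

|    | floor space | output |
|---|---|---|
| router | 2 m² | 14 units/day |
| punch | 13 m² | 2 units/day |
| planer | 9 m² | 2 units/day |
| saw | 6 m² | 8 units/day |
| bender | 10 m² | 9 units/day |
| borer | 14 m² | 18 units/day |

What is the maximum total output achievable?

Take router, saw, bender, and borer: floor space 2 + 6 + 10 + 14 = 32 ≤ 33, output 14 + 8 + 9 + 18 = 49.
No other feasible combination does better.

49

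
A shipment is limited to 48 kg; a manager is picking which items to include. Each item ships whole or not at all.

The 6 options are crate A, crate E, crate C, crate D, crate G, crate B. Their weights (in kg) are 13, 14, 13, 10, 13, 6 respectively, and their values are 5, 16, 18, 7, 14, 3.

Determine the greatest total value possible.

51

Allowing fractional choices, the relaxed optimum would be about 53.6, but items are indivisible.
crate E + crate C + crate G + crate B: weight 14 + 13 + 13 + 6 = 46 ≤ 48, value 16 + 18 + 14 + 3 = 51.
crate E + crate C + crate G: weight 14 + 13 + 13 = 40 ≤ 48, value 16 + 18 + 14 = 48.
Best is crate E, crate C, crate G, and crate B with total value 51.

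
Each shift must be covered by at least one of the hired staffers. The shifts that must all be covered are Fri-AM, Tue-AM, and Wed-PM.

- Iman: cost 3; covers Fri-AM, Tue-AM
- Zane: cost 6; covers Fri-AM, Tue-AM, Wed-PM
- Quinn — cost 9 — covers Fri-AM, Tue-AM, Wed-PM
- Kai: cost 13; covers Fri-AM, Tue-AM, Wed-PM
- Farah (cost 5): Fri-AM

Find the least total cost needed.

The greedy cost-per-new-shift heuristic would pick Iman and Zane for 9, but a cheaper cover exists.
Zane alone covers Fri-AM, Tue-AM, Wed-PM — every shift.
Total cost: 6.
No cover costs less than 6.

6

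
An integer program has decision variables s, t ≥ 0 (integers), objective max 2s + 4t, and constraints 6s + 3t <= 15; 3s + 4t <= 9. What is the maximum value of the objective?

(s,t)=(0,2): 6·0+3·2=6≤15, 3·0+4·2=8≤9, objective 8.
(s,t)=(1,1): 6·1+3·1=9≤15, 3·1+4·1=7≤9, objective 6.
(s,t)=(0,1): 6·0+3·1=3≤15, 3·0+4·1=4≤9, objective 4.
The best lattice point is (0,2), giving 8.

8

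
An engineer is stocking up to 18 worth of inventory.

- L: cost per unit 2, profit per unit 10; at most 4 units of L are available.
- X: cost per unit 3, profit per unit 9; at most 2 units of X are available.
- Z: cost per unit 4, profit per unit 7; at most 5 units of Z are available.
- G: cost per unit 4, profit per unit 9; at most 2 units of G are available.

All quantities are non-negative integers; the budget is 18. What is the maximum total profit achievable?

67

4×L, 2×X, and 1×Z: cost 18 ≤ 18, profit 4·10 + 2·9 + 1·7 = 65.
4×L, 2×X, and 1×G: cost 18 ≤ 18, profit 4·10 + 2·9 + 1·9 = 67.
Best is 67.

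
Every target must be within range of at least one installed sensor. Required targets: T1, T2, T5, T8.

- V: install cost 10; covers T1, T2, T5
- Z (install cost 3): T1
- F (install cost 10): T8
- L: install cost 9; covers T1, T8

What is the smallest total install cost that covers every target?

19

Choose V and L: together they cover T1, T2, T5, T8 — every target.
Total install cost: 10 + 9 = 19.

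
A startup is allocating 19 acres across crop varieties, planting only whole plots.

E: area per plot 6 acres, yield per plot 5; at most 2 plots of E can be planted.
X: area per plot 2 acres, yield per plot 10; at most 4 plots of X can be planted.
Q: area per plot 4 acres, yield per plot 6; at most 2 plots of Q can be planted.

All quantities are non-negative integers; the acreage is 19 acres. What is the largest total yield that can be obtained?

Take 4×X and 2×Q: area 16 ≤ 19, yield 4·10 + 2·6 = 52.
X has the best ratio (10/2) and is taken to its limit of 4; remaining capacity is filled optimally with the others.

52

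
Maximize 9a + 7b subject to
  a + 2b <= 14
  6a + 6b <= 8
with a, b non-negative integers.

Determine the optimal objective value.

(a,b)=(1,0): 1·1+2·0=1≤14, 6·1+6·0=6≤8, objective 9.
(a,b)=(0,1): 1·0+2·1=2≤14, 6·0+6·1=6≤8, objective 7.
(a,b)=(0,0): 1·0+2·0=0≤14, 6·0+6·0=0≤8, objective 0.
No feasible integer point exceeds 9.

9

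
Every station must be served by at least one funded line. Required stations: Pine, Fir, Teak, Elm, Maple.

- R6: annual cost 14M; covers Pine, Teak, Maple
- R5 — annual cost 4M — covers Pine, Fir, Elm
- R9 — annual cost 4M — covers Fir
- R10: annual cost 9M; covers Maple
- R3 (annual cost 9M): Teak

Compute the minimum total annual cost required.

Choose R6 and R5: together they cover Pine, Fir, Teak, Elm, Maple — every station.
Total annual cost: 14 + 4 = 18.
No cover costs less than 18.

18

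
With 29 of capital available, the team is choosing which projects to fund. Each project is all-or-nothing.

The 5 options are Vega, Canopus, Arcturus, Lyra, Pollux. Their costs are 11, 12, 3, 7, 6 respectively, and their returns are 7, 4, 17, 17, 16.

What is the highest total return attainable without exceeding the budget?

57

This is a 0-1 knapsack instance.
Allowing fractional choices, the relaxed optimum would be about 57.7, but projects are indivisible.
Arcturus + Lyra + Pollux: cost 3 + 7 + 6 = 16 ≤ 29, return 17 + 17 + 16 = 50.
Vega + Arcturus + Lyra + Pollux: cost 11 + 3 + 7 + 6 = 27 ≤ 29, return 7 + 17 + 17 + 16 = 57.
Canopus + Arcturus + Lyra + Pollux: cost 12 + 3 + 7 + 6 = 28 ≤ 29, return 4 + 17 + 17 + 16 = 54.
Best is Vega, Arcturus, Lyra, and Pollux with total return 57.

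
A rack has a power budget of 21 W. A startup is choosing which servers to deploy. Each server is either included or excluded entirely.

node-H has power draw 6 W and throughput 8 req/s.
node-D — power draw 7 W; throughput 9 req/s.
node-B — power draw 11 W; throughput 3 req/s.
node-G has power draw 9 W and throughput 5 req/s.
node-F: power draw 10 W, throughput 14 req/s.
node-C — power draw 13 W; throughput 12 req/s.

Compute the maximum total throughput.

This is an integer program with binary decision variables.
node-H + node-F: power draw 6 + 10 = 16 ≤ 21, throughput 8 + 14 = 22.
node-D + node-C: power draw 7 + 13 = 20 ≤ 21, throughput 9 + 12 = 21.
node-D + node-F: power draw 7 + 10 = 17 ≤ 21, throughput 9 + 14 = 23.
Best is node-D and node-F with total throughput 23.

23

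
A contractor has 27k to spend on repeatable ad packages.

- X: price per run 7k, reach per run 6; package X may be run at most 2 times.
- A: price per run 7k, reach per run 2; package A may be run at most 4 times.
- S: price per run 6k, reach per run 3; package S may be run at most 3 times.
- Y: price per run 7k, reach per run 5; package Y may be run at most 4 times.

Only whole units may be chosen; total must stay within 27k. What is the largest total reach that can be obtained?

Take 2×X, 1×S, and 1×Y: price 27 ≤ 27, reach 2·6 + 1·3 + 1·5 = 20.
X has the best ratio (6/7) and is taken to its limit of 2; remaining capacity is filled optimally with the others.

20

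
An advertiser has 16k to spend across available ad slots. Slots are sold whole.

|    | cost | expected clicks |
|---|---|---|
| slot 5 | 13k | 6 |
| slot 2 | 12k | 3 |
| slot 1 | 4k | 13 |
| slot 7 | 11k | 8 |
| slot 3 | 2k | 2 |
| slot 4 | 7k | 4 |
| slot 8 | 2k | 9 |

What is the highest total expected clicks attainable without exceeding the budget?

28

Allowing fractional choices, the relaxed optimum would be about 29.8, but ad slots are indivisible.
slot 1 + slot 3 + slot 4 + slot 8: cost 4 + 2 + 7 + 2 = 15 ≤ 16, expected clicks 13 + 2 + 4 + 9 = 28.
slot 1 + slot 4 + slot 8: cost 4 + 7 + 2 = 13 ≤ 16, expected clicks 13 + 4 + 9 = 26.
Best is slot 1, slot 3, slot 4, and slot 8 with total expected clicks 28.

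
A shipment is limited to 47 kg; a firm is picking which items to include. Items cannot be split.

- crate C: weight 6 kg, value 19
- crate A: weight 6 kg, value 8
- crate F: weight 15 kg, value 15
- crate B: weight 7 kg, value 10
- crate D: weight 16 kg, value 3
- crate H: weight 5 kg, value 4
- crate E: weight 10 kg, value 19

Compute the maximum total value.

71

Allowing fractional choices, the relaxed optimum would be about 73.4, but items are indivisible.
crate C + crate F + crate B + crate H + crate E: weight 6 + 15 + 7 + 5 + 10 = 43 ≤ 47, value 19 + 15 + 10 + 4 + 19 = 67.
crate C + crate A + crate F + crate B + crate E: weight 6 + 6 + 15 + 7 + 10 = 44 ≤ 47, value 19 + 8 + 15 + 10 + 19 = 71.
Best is crate C, crate A, crate F, crate B, and crate E with total value 71.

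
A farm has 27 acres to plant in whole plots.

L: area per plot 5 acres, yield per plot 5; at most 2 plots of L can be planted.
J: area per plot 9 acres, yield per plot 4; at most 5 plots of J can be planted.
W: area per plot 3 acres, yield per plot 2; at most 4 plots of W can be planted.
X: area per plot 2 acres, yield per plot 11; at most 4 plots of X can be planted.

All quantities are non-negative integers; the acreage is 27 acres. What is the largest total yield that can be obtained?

60

This is a bounded integer knapsack.
X has the best ratio (11/2); taking only X gives at most 4×11 = 44 (stopped by the supply cap of 4).
Mixing does better — 2×L, 3×W, and 4×X: area 27 ≤ 27, yield 2·5 + 3·2 + 4·11 = 60.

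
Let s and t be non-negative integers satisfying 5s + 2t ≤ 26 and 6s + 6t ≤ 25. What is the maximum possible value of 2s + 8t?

The continuous relaxation peaks at (0, 4.17) with value 33.33; rounding to a feasible lattice point costs some objective.
(s,t)=(0,4): 5·0+2·4=8≤26, 6·0+6·4=24≤25, objective 32.
(s,t)=(1,3): 5·1+2·3=11≤26, 6·1+6·3=24≤25, objective 26.
Maximum is 32 at (s,t)=(0,4).

32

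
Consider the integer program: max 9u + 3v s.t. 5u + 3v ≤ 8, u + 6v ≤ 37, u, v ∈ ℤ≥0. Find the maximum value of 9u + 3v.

(u,v)=(1,1): 5·1+3·1=8≤8, 1·1+6·1=7≤37, objective 12.
(u,v)=(1,0): 5·1+3·0=5≤8, 1·1+6·0=1≤37, objective 9.
(u,v)=(0,2): 5·0+3·2=6≤8, 1·0+6·2=12≤37, objective 6.
(u,v)=(0,1): 5·0+3·1=3≤8, 1·0+6·1=6≤37, objective 3.
Maximum is 12 at (u,v)=(1,1).

12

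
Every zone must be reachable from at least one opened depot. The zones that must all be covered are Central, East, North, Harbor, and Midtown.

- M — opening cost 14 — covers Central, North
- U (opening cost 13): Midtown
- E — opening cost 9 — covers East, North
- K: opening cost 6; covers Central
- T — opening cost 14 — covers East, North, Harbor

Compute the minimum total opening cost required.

33

This is a weighted set-cover instance.
Choose U, K, and T: together they cover Central, East, North, Harbor, Midtown — every zone.
Total opening cost: 13 + 6 + 14 = 33.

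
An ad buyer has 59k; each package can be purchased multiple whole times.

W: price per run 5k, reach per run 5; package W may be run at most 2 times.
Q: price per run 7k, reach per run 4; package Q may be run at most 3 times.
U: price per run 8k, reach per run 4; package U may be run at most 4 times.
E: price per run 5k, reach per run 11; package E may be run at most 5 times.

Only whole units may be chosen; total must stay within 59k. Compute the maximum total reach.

77

E has the best ratio (11/5); taking only E gives at most 5×11 = 55 (stopped by the supply cap of 5).
Mixing does better — 2×W, 3×U, and 5×E: price 59 ≤ 59, reach 2·5 + 3·4 + 5·11 = 77.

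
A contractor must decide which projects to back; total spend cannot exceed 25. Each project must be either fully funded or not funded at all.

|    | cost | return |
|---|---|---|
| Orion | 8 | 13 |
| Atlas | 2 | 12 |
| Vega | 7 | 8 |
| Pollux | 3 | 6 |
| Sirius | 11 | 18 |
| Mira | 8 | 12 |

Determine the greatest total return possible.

Treat it as a binary knapsack problem.
Atlas + Pollux + Sirius + Mira: cost 2 + 3 + 11 + 8 = 24 ≤ 25, return 12 + 6 + 18 + 12 = 48.
Orion + Atlas + Pollux + Sirius: cost 8 + 2 + 3 + 11 = 24 ≤ 25, return 13 + 12 + 6 + 18 = 49.
Best is Orion, Atlas, Pollux, and Sirius with total return 49.

49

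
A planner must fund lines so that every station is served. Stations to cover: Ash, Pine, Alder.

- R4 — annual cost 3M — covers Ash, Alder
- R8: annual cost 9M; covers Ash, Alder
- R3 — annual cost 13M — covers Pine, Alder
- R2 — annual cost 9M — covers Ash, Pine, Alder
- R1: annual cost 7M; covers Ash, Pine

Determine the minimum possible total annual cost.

The greedy cost-per-new-station heuristic would pick R4 and R1 for 10, but a cheaper cover exists.
R2 alone covers Ash, Pine, Alder — every station.
Total annual cost: 9.
No cover costs less than 9.

9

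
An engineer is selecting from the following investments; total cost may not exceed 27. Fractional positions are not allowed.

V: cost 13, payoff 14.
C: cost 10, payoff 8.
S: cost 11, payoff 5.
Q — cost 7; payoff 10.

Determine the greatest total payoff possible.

24

This is an integer program with binary decision variables.
Allowing fractional choices, the relaxed optimum would be about 29.6, but investments are indivisible.
V + Q: cost 13 + 7 = 20 ≤ 27, payoff 14 + 10 = 24.
V + C: cost 13 + 10 = 23 ≤ 27, payoff 14 + 8 = 22.
V + S: cost 13 + 11 = 24 ≤ 27, payoff 14 + 5 = 19.
Best is V and Q with total payoff 24.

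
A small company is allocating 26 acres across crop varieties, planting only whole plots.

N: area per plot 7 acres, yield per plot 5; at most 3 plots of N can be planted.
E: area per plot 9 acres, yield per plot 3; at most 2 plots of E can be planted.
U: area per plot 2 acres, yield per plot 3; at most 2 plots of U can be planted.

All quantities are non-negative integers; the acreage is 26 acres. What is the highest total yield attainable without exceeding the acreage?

21

3×N and 1×U: area 23 ≤ 26, yield 3·5 + 1·3 = 18.
3×N and 2×U: area 25 ≤ 26, yield 3·5 + 2·3 = 21.
Best is 21.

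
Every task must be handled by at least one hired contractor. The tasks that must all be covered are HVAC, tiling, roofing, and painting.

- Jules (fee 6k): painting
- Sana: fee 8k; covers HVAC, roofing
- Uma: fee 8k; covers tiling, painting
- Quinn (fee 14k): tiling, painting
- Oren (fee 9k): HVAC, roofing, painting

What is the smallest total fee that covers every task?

16

The greedy cost-per-new-task heuristic would pick Oren and Uma for 17, but a cheaper cover exists.
Choose Sana and Uma: together they cover HVAC, tiling, roofing, painting — every task.
Total fee: 8 + 8 = 16.
No cover costs less than 16.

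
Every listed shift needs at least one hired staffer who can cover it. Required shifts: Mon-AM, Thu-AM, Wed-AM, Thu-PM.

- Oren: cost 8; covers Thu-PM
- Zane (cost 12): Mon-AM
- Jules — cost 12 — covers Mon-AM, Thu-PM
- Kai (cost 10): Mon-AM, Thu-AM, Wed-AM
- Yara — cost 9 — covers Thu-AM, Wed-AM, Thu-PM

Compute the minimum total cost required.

This is a weighted set-cover instance.
Choose Oren and Kai: together they cover Mon-AM, Thu-AM, Wed-AM, Thu-PM — every shift.
Total cost: 8 + 10 = 18.

18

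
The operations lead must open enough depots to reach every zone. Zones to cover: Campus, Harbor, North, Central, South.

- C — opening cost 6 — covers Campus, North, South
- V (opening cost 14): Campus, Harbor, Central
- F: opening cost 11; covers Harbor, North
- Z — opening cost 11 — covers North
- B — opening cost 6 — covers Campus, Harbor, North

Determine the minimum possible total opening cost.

The greedy cost-per-new-zone heuristic would pick C, B, and V for 26, but a cheaper cover exists.
Choose C and V: together they cover Campus, Harbor, North, Central, South — every zone.
Total opening cost: 6 + 14 = 20.
No cover costs less than 20.

20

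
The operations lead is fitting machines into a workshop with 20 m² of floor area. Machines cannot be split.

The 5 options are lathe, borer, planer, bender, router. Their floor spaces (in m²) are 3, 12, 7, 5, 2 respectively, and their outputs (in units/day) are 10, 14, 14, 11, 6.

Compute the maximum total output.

Take lathe, planer, bender, and router: floor space 3 + 7 + 5 + 2 = 17 ≤ 20, output 10 + 14 + 11 + 6 = 41.
No other feasible combination does better.

41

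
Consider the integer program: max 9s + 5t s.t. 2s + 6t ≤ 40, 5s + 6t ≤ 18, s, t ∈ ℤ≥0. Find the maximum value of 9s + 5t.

Relaxing integrality, the LP optimum is 32.40 at (s,t) = (3.6, 0), which is not an integer point.
(s,t)=(3,0): 2·3+6·0=6≤40, 5·3+6·0=15≤18, objective 27.
(s,t)=(2,1): 2·2+6·1=10≤40, 5·2+6·1=16≤18, objective 23.
(s,t)=(2,0): 2·2+6·0=4≤40, 5·2+6·0=10≤18, objective 18.
No feasible integer point exceeds 27.

27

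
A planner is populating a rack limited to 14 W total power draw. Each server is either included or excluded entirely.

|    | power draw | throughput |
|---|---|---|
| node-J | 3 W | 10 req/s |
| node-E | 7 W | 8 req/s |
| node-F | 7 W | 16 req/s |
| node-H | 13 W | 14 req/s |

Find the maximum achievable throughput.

26

This is an integer program with binary decision variables.
Take node-J and node-F: power draw 3 + 7 = 10 ≤ 14, throughput 10 + 16 = 26.
No other feasible combination does better.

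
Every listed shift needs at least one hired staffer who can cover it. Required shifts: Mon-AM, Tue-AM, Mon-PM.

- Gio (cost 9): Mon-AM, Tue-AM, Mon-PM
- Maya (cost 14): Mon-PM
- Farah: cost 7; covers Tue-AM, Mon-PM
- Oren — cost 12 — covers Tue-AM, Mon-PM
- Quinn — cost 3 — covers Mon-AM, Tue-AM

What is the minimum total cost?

9

This is a weighted set-cover instance.
The greedy cost-per-new-shift heuristic would pick Quinn and Farah for 10, but a cheaper cover exists.
Gio alone covers Mon-AM, Tue-AM, Mon-PM — every shift.
Total cost: 9.
No cover costs less than 9.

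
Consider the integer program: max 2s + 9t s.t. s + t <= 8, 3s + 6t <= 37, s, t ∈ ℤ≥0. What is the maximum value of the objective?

Relaxing integrality, the LP optimum is 55.50 at (s,t) = (0, 6.17), which is not an integer point.
(s,t)=(0,6): 1·0+1·6=6≤8, 3·0+6·6=36≤37, objective 54.
(s,t)=(1,5): 1·1+1·5=6≤8, 3·1+6·5=33≤37, objective 47.
(s,t)=(0,5): 1·0+1·5=5≤8, 3·0+6·5=30≤37, objective 45.
Maximum is 54 at (s,t)=(0,6).

54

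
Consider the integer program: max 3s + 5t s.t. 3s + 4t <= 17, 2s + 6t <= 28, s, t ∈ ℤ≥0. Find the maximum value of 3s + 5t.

20

Relaxing integrality, the LP optimum is 21.25 at (s,t) = (0, 4.25), which is not an integer point.
(s,t)=(0,4): 3·0+4·4=16≤17, 2·0+6·4=24≤28, objective 20.
(s,t)=(1,3): 3·1+4·3=15≤17, 2·1+6·3=20≤28, objective 18.
(s,t)=(0,3): 3·0+4·3=12≤17, 2·0+6·3=18≤28, objective 15.
Maximum is 20 at (s,t)=(0,4).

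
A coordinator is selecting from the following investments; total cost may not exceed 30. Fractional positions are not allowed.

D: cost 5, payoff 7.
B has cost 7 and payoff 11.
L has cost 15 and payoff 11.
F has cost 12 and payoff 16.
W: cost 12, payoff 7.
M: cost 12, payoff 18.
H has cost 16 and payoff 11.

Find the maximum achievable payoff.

41

Treat it as a binary knapsack problem.
D + F + M: cost 5 + 12 + 12 = 29 ≤ 30, payoff 7 + 16 + 18 = 41.
D + B + M: cost 5 + 7 + 12 = 24 ≤ 30, payoff 7 + 11 + 18 = 36.
D + B + F: cost 5 + 7 + 12 = 24 ≤ 30, payoff 7 + 11 + 16 = 34.
Best is D, F, and M with total payoff 41.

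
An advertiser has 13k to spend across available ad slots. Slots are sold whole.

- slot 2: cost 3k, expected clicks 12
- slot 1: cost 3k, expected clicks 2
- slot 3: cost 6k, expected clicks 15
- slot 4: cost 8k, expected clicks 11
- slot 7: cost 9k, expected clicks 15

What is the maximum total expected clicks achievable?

slot 2 + slot 7: cost 3 + 9 = 12 ≤ 13, expected clicks 12 + 15 = 27.
slot 2 + slot 1 + slot 3: cost 3 + 3 + 6 = 12 ≤ 13, expected clicks 12 + 2 + 15 = 29.
slot 2 + slot 3: cost 3 + 6 = 9 ≤ 13, expected clicks 12 + 15 = 27.
Best is slot 2, slot 1, and slot 3 with total expected clicks 29.

29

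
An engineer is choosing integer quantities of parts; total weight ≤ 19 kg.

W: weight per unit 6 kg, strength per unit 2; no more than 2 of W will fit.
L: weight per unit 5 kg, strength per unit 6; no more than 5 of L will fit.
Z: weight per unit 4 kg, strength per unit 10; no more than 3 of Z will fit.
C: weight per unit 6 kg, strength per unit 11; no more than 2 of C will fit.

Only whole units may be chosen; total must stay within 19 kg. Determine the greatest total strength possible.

This is a bounded integer knapsack.
1×L, 2×Z, and 1×C: weight 19 ≤ 19, strength 1·6 + 2·10 + 1·11 = 37.
3×Z and 1×C: weight 18 ≤ 19, strength 3·10 + 1·11 = 41.
Best is 41.

41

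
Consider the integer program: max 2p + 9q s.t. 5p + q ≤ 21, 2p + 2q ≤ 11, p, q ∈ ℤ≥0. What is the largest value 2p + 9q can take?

45

The continuous relaxation peaks at (0, 5.5) with value 49.50; rounding to a feasible lattice point costs some objective.
(p,q)=(0,5): 5·0+1·5=5≤21, 2·0+2·5=10≤11, objective 45.
(p,q)=(1,4): 5·1+1·4=9≤21, 2·1+2·4=10≤11, objective 38.
No feasible integer point exceeds 45.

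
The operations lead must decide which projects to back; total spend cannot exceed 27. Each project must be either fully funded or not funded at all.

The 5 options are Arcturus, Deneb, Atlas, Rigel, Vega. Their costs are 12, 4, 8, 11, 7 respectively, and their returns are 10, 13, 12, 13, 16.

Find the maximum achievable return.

42

This is an integer program with binary decision variables.
Deneb + Atlas + Vega: cost 4 + 8 + 7 = 19 ≤ 27, return 13 + 12 + 16 = 41.
Deneb + Rigel + Vega: cost 4 + 11 + 7 = 22 ≤ 27, return 13 + 13 + 16 = 42.
Atlas + Rigel + Vega: cost 8 + 11 + 7 = 26 ≤ 27, return 12 + 13 + 16 = 41.
Best is Deneb, Rigel, and Vega with total return 42.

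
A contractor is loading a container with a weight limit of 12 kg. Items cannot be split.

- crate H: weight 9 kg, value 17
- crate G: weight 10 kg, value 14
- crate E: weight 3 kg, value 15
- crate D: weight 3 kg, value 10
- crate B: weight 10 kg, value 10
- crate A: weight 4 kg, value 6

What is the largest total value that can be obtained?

32

crate E + crate D + crate A: weight 3 + 3 + 4 = 10 ≤ 12, value 15 + 10 + 6 = 31.
crate H + crate E: weight 9 + 3 = 12 ≤ 12, value 17 + 15 = 32.
Best is crate H and crate E with total value 32.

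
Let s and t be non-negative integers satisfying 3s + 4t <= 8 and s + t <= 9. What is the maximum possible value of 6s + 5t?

12

Relaxing integrality, the LP optimum is 16.00 at (s,t) = (2.67, 0), which is not an integer point.
(s,t)=(2,0): 3·2+4·0=6≤8, 1·2+1·0=2≤9, objective 12.
(s,t)=(1,1): 3·1+4·1=7≤8, 1·1+1·1=2≤9, objective 11.
(s,t)=(1,0): 3·1+4·0=3≤8, 1·1+1·0=1≤9, objective 6.
The best lattice point is (2,0), giving 12.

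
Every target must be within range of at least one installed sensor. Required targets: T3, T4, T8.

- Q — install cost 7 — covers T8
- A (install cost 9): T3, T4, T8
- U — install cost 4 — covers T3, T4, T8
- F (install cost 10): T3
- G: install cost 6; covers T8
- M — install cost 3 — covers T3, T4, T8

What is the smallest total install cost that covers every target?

3

This is a weighted set-cover instance.
M alone covers T3, T4, T8 — every target.
Total install cost: 3.
No cover costs less than 3.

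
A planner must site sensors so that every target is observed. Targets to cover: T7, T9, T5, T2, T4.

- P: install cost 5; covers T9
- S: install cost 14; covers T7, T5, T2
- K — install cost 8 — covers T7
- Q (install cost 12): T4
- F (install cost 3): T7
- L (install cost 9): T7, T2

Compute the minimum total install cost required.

This is an integer covering problem.
Choose P, S, and Q: together they cover T7, T9, T5, T2, T4 — every target.
Total install cost: 5 + 14 + 12 = 31.

31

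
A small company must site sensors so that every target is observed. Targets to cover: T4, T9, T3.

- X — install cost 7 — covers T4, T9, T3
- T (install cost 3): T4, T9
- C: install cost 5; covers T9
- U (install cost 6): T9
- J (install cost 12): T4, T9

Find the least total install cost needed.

X alone covers T4, T9, T3 — every target.
Total install cost: 7.

7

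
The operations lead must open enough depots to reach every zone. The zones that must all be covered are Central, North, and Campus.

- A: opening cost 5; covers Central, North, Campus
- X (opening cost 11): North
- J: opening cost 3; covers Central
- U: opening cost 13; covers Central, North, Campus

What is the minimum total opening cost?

5

A alone covers Central, North, Campus — every zone.
Total opening cost: 5.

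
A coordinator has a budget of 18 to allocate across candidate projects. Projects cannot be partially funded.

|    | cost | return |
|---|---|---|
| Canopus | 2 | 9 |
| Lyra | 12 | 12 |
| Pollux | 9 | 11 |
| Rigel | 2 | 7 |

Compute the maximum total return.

28

This is an integer program with binary decision variables.
Canopus + Pollux + Rigel: cost 2 + 9 + 2 = 13 ≤ 18, return 9 + 11 + 7 = 27.
Canopus + Lyra + Rigel: cost 2 + 12 + 2 = 16 ≤ 18, return 9 + 12 + 7 = 28.
Best is Canopus, Lyra, and Rigel with total return 28.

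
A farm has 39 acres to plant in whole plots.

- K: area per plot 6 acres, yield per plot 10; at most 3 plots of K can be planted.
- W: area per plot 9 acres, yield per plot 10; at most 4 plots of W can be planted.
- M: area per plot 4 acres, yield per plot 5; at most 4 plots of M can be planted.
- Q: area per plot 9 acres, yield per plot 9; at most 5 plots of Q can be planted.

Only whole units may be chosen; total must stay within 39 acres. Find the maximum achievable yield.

55

3×K, 1×W, and 3×M: area 39 ≤ 39, yield 3·10 + 1·10 + 3·5 = 55.
3×K, 3×M, and 1×Q: area 39 ≤ 39, yield 3·10 + 3·5 + 1·9 = 54.
Best is 55.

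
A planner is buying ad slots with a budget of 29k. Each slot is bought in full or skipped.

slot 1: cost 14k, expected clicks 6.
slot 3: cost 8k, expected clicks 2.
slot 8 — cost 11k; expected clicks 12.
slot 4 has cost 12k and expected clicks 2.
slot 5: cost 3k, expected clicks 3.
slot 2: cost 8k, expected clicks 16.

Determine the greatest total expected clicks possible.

This is a 0-1 knapsack instance.
Allowing fractional choices, the relaxed optimum would be about 34.0, but ad slots are indivisible.
slot 3 + slot 8 + slot 2: cost 8 + 11 + 8 = 27 ≤ 29, expected clicks 2 + 12 + 16 = 30.
slot 8 + slot 5 + slot 2: cost 11 + 3 + 8 = 22 ≤ 29, expected clicks 12 + 3 + 16 = 31.
slot 8 + slot 2: cost 11 + 8 = 19 ≤ 29, expected clicks 12 + 16 = 28.
Best is slot 8, slot 5, and slot 2 with total expected clicks 31.

31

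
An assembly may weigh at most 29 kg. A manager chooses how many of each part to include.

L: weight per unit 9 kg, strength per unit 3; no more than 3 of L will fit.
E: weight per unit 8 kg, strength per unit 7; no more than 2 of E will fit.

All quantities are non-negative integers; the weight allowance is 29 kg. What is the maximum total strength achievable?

17

This is a bounded integer knapsack.
Take 1×L and 2×E: weight 25 ≤ 29, strength 1·3 + 2·7 = 17.
E has the best ratio (7/8) and is taken to its limit of 2; remaining capacity is filled optimally with the others.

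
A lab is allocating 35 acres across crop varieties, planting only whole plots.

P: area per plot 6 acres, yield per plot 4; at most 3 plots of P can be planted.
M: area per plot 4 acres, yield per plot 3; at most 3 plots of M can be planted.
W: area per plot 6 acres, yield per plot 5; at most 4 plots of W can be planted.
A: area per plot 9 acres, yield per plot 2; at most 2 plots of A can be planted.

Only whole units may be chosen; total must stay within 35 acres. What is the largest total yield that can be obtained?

This is a bounded integer knapsack.
W has the best ratio (5/6); taking only W gives at most 4×5 = 20 (stopped by the supply cap of 4).
Mixing does better — 1×P, 1×M, and 4×W: area 34 ≤ 35, yield 1·4 + 1·3 + 4·5 = 27.

27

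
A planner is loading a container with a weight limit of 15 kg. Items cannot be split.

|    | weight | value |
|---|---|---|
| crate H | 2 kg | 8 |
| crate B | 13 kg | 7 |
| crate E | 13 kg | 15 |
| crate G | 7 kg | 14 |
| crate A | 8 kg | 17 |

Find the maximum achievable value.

31

This is a 0-1 knapsack instance.
Allowing fractional choices, the relaxed optimum would be about 35.0, but items are indivisible.
crate H + crate A: weight 2 + 8 = 10 ≤ 15, value 8 + 17 = 25.
crate G + crate A: weight 7 + 8 = 15 ≤ 15, value 14 + 17 = 31.
Best is crate G and crate A with total value 31.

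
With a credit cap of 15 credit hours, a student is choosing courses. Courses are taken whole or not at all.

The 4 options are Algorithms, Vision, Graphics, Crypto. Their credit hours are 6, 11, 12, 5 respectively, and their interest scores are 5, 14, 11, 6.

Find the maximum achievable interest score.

Algorithms + Crypto: credit hours 6 + 5 = 11 ≤ 15, interest score 5 + 6 = 11.
Vision: credit hours 11 ≤ 15, interest score 14.
Best is Vision with total interest score 14.

14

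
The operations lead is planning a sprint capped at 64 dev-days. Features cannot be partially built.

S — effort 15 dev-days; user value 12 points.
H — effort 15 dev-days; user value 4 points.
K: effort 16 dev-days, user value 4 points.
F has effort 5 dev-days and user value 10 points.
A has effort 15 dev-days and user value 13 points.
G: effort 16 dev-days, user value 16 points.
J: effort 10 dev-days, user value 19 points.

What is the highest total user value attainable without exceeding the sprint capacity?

Take S, F, A, G, and J: effort 15 + 5 + 15 + 16 + 10 = 61 ≤ 64, user value 12 + 10 + 13 + 16 + 19 = 70.
No other feasible combination does better.

70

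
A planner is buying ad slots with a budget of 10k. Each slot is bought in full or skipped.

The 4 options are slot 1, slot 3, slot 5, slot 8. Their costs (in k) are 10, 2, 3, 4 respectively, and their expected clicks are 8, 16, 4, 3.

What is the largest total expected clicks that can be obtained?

23

Take slot 3, slot 5, and slot 8: cost 2 + 3 + 4 = 9 ≤ 10, expected clicks 16 + 4 + 3 = 23.
No other feasible combination does better.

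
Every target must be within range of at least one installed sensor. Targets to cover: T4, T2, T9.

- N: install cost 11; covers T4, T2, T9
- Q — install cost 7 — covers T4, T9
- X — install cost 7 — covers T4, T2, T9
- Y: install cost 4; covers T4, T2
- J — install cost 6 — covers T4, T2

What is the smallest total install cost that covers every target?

The greedy cost-per-new-target heuristic would pick Y and Q for 11, but a cheaper cover exists.
X alone covers T4, T2, T9 — every target.
Total install cost: 7.
No cover costs less than 7.

7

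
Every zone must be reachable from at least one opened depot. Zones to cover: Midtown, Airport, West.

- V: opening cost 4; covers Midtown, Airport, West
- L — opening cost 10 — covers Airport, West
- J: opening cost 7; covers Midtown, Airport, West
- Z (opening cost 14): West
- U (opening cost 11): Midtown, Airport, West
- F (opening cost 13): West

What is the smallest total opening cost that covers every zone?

4

V alone covers Midtown, Airport, West — every zone.
Total opening cost: 4.
No cover costs less than 4.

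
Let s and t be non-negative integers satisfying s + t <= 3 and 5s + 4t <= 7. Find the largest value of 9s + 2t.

9

The continuous relaxation peaks at (1.4, 0) with value 12.60; rounding to a feasible lattice point costs some objective.
(s,t)=(1,0): 1·1+1·0=1≤3, 5·1+4·0=5≤7, objective 9.
(s,t)=(0,1): 1·0+1·1=1≤3, 5·0+4·1=4≤7, objective 2.
(s,t)=(0,0): 1·0+1·0=0≤3, 5·0+4·0=0≤7, objective 0.
The best lattice point is (1,0), giving 9.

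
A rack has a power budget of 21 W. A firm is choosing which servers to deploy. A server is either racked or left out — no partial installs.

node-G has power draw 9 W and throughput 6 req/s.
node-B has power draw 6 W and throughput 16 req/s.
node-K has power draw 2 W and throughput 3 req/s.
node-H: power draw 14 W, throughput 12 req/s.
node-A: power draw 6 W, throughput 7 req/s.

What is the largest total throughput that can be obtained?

29

Allowing fractional choices, the relaxed optimum would be about 32.0, but servers are indivisible.
node-G + node-B + node-A: power draw 9 + 6 + 6 = 21 ≤ 21, throughput 6 + 16 + 7 = 29.
node-B + node-H: power draw 6 + 14 = 20 ≤ 21, throughput 16 + 12 = 28.
Best is node-G, node-B, and node-A with total throughput 29.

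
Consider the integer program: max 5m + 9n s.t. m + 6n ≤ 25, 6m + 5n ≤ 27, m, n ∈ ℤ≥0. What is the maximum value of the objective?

41

(m,n)=(1,4): 1·1+6·4=25≤25, 6·1+5·4=26≤27, objective 41.
(m,n)=(2,3): 1·2+6·3=20≤25, 6·2+5·3=27≤27, objective 37.
The best lattice point is (1,4), giving 41.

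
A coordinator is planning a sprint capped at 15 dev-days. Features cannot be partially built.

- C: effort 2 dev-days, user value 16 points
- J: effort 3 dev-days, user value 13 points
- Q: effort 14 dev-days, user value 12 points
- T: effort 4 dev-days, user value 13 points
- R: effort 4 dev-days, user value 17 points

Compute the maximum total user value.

Allowing fractional choices, the relaxed optimum would be about 60.7, but features are indivisible.
C + T + R: effort 2 + 4 + 4 = 10 ≤ 15, user value 16 + 13 + 17 = 46.
C + J + R: effort 2 + 3 + 4 = 9 ≤ 15, user value 16 + 13 + 17 = 46.
C + J + T + R: effort 2 + 3 + 4 + 4 = 13 ≤ 15, user value 16 + 13 + 13 + 17 = 59.
Best is C, J, T, and R with total user value 59.

59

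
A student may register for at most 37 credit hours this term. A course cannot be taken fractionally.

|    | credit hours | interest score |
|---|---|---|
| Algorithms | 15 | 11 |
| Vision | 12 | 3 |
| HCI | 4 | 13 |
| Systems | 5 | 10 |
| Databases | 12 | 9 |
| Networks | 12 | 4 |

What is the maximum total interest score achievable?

Allowing fractional choices, the relaxed optimum would be about 43.3, but courses are indivisible.
Algorithms + HCI + Systems + Databases: credit hours 15 + 4 + 5 + 12 = 36 ≤ 37, interest score 11 + 13 + 10 + 9 = 43.
Algorithms + HCI + Systems + Networks: credit hours 15 + 4 + 5 + 12 = 36 ≤ 37, interest score 11 + 13 + 10 + 4 = 38.
Algorithms + Vision + HCI + Systems: credit hours 15 + 12 + 4 + 5 = 36 ≤ 37, interest score 11 + 3 + 13 + 10 = 37.
Best is Algorithms, HCI, Systems, and Databases with total interest score 43.

43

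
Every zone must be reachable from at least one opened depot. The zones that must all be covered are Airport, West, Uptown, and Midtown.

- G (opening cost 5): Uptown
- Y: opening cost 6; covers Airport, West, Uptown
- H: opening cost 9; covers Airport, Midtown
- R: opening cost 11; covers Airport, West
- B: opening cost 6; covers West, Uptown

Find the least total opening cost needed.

15

This is a weighted set-cover instance.
Choose Y and H: together they cover Airport, West, Uptown, Midtown — every zone.
Total opening cost: 6 + 9 = 15.
No cover costs less than 15.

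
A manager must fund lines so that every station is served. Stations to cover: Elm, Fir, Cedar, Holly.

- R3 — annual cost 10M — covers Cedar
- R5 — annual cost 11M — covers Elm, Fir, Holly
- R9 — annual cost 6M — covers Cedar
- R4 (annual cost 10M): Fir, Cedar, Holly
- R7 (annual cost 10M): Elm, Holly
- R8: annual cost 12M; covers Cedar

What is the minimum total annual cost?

17

The greedy cost-per-new-station heuristic would pick R4 and R7 for 20, but a cheaper cover exists.
Choose R5 and R9: together they cover Elm, Fir, Cedar, Holly — every station.
Total annual cost: 11 + 6 = 17.
No cover costs less than 17.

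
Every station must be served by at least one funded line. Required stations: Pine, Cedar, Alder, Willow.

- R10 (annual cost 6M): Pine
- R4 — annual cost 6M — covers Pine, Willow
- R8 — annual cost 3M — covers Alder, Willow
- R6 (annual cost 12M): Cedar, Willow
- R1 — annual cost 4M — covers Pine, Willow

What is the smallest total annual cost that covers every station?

19

Choose R8, R6, and R1: together they cover Pine, Cedar, Alder, Willow — every station.
Total annual cost: 3 + 12 + 4 = 19.
No cover costs less than 19.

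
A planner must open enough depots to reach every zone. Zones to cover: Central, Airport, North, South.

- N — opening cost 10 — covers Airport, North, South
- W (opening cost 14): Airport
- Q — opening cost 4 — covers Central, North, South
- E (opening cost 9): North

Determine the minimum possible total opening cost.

Choose N and Q: together they cover Central, Airport, North, South — every zone.
Total opening cost: 10 + 4 = 14.
No cover costs less than 14.

14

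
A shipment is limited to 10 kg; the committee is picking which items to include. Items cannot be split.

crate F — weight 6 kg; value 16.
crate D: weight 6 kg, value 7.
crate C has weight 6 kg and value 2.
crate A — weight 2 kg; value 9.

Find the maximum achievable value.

Take crate F and crate A: weight 6 + 2 = 8 ≤ 10, value 16 + 9 = 25.
No other feasible combination does better.

25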